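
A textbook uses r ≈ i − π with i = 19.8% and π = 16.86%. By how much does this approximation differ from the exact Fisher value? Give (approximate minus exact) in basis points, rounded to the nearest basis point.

Approximate: r ≈ 19.800% − 16.860% = 2.9400%
Exact: (1 + 0.1980)/(1 + 0.1686) − 1 = 2.5158%
Error = 2.9400% − 2.5158% = 0.4242% → 42 basis points.

42 basis points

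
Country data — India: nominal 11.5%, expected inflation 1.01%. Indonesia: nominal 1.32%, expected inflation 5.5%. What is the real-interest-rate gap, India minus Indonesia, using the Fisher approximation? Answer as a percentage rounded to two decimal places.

14.67%

India: 11.5% − 1.01% = 10.490%
Indonesia: 1.32% − 5.5% = -4.180%
Differential = 14.670% → 14.67%.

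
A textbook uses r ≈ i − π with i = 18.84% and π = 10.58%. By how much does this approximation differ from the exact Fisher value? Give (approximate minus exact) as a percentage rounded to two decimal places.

Approximate: r ≈ 18.840% − 10.580% = 8.2600%
Exact: (1 + 0.1884)/(1 + 0.1058) − 1 = 7.4697%
Error = 8.2600% − 7.4697% = 0.7903% → 0.79%.

0.79%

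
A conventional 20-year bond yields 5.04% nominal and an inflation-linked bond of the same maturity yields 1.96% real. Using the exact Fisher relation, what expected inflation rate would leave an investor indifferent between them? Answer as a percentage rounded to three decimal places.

3.021%

(1 + π) = (1 + i)/(1 + r) = 1.05040 / 1.01960 = 1.030208
Break-even inflation = 1.030208 − 1 → 3.021%.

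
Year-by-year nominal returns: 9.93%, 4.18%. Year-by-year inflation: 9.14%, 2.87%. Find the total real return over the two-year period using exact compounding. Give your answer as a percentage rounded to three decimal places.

Compound the nominal returns: 1.0993 × 1.0418 = 1.1452507.
Compound inflation: 1.0914 × 1.0287 = 1.1227232.
Deflate: 1.1452507 / 1.1227232 = 1.0200651.
Total real return = 1.0200651 − 1 → 2.007%.

2.007%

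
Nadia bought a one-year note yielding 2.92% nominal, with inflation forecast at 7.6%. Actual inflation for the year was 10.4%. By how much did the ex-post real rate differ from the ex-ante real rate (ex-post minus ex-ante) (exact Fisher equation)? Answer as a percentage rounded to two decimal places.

-2.43%

Ex-ante: (1 + 0.0292)/(1 + 0.0760) − 1 = -4.3494%
Ex-post: (1 + 0.0292)/(1 + 0.1040) − 1 = -6.7754%
Difference (ex-post − ex-ante) = -2.4259% → -2.43%.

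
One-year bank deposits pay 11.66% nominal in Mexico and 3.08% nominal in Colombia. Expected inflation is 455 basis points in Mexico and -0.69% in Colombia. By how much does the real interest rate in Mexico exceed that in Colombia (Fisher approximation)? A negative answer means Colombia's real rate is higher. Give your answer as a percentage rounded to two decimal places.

3.34%

Mexico: 11.66% − 4.55% = 7.110%
Colombia: 3.08% − (-0.69%) = 3.770%
Differential = 3.340% → 3.34%.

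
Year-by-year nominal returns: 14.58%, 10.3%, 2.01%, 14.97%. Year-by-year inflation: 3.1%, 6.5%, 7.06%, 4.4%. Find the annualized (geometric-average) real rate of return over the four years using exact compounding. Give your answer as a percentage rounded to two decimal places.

Nominal growth factor = 1.1458 × 1.1030 × 1.0201 × 1.1497 = 1.48221638
Price-level growth factor = 1.0310 × 1.0650 × 1.0706 × 1.0440 = 1.22725839
Real growth factor = 1.48221638 / 1.22725839 = 1.20774597
Annualized real rate = 1.20774597^(1/4) − 1 = 4.8320% → 4.83%.

4.83%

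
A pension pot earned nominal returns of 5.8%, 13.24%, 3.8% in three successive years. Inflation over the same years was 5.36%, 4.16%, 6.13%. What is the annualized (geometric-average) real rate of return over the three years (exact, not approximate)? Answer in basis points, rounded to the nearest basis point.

221 basis points

Nominal growth factor = 1.0580 × 1.1324 × 1.0380 = 1.24360621
Price-level growth factor = 1.0536 × 1.0416 × 1.0613 = 1.16470220
Real growth factor = 1.24360621 / 1.16470220 = 1.06774608
Annualized real rate = 1.06774608^(1/3) − 1 = 2.2090% → 221 basis points.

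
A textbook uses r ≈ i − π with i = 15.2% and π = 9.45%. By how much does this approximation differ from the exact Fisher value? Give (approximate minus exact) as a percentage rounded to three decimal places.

Approximate: r ≈ 15.200% − 9.450% = 5.7500%
Exact: (1 + 0.1520)/(1 + 0.0945) − 1 = 5.25354%
Error = 5.7500% − 5.25354% = 0.49646% → 0.496%.

0.496%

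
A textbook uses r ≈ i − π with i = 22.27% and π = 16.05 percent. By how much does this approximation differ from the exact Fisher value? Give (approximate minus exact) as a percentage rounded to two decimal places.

Approximate: r ≈ 22.270% − 16.050% = 6.2200%
Exact: (1 + 0.2227)/(1 + 0.1605) − 1 = 5.3598%
Error = 6.2200% − 5.3598% = 0.8602% → 0.86%.

0.86%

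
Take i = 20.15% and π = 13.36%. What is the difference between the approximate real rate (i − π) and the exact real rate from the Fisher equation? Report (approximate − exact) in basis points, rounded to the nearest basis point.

80 basis points

Approximate: r ≈ 20.150% − 13.360% = 6.7900%
Exact: (1 + 0.2015)/(1 + 0.1336) − 1 = 5.9898%
Error = 6.7900% − 5.9898% = 0.8002% → 80 basis points.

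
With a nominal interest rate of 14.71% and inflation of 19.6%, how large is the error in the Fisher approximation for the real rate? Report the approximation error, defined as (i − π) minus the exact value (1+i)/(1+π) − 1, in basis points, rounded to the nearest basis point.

Approximate: r ≈ 14.710% − 19.600% = -4.8900%
Exact: (1 + 0.1471)/(1 + 0.1960) − 1 = -4.0886%
Error = -4.8900% − (-4.0886%) = -0.8014% → -80 basis points.

-80 basis points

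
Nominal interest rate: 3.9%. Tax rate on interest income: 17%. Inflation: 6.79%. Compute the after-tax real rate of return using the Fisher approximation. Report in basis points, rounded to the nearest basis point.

After-tax nominal return = 3.9% × (1 − 0.17) = 3.2370%.
r ≈ 3.2370% − 6.79% → -355 basis points.

-355 basis points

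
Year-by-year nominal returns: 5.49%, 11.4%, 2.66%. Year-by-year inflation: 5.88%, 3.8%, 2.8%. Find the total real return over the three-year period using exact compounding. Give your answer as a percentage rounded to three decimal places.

6.781%

Compound the nominal returns: 1.0549 × 1.1140 × 1.0266 = 1.206418.
Compound inflation: 1.0588 × 1.0380 × 1.0280 = 1.129807.
Deflate: 1.206418 / 1.129807 = 1.067808.
Total real return = 1.067808 − 1 → 6.781%.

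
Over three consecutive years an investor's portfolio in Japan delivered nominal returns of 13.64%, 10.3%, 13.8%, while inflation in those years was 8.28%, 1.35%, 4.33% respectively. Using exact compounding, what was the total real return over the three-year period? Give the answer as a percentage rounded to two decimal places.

Compound the nominal returns: 1.1364 × 1.1030 × 1.1380 = 1.426425.
Compound inflation: 1.0828 × 1.0135 × 1.0433 = 1.144936.
Deflate: 1.426425 / 1.144936 = 1.245856.
Total real return = 1.245856 − 1 → 24.59%.

24.59%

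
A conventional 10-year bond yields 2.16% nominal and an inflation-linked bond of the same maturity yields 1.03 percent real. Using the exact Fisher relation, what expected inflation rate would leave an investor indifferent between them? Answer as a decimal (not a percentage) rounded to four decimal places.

(1 + π) = (1 + i)/(1 + r) = 1.02160 / 1.01030 = 1.011185
Break-even inflation = 1.011185 − 1 → 0.0112.

0.0112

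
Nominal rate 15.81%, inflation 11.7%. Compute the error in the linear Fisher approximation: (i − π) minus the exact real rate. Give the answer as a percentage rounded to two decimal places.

0.43%

Approximate: r ≈ 15.810% − 11.700% = 4.1100%
Exact: (1 + 0.1581)/(1 + 0.1170) − 1 = 3.6795%
Error = 4.1100% − 3.6795% = 0.4305% → 0.43%.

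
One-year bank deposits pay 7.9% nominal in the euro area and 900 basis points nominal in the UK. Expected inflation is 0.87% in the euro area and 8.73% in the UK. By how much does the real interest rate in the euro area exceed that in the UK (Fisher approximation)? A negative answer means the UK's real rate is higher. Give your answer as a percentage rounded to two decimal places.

6.76%

The euro area: 7.9% − 0.87% = 7.030%
The UK: 9% − 8.73% = 0.270%
Differential = 6.760% → 6.76%.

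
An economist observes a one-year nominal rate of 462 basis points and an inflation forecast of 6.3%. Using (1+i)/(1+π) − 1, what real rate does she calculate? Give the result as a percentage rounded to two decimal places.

By the Fisher identity, 1 + r = (1 + i)/(1 + π).
1 + r = 1.04620 / 1.06300 = 0.984196
r = 0.984196 − 1 = -1.5804%, i.e. -1.58%.

-1.58%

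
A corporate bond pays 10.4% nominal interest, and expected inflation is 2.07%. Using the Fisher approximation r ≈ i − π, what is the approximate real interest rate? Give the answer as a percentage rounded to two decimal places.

r ≈ i − π = 10.4% − 2.07% = 8.33%.

8.33%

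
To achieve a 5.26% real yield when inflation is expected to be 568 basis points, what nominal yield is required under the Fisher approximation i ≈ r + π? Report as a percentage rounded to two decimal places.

i ≈ r + π = 5.26% + 5.68% = 10.94%.

10.94%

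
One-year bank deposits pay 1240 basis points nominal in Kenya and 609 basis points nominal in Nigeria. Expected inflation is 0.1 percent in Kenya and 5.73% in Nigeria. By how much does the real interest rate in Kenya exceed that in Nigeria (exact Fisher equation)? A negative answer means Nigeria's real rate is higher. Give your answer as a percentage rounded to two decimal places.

Kenya: (1 + 0.1240)/(1 + 0.0010) − 1 = 12.2877%
Nigeria: (1 + 0.0609)/(1 + 0.0573) − 1 = 0.3405%
Differential = 12.2877% − 0.3405% = 11.9472% → 11.95%.

11.95%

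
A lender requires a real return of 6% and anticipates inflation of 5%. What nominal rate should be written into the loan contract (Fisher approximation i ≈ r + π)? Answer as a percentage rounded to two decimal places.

11.00%

i ≈ r + π = 6% + 5% = 11.00%.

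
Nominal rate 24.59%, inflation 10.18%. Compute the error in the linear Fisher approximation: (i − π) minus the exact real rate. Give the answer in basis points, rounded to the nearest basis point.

133 basis points

Approximate: r ≈ 24.590% − 10.180% = 14.4100%
Exact: (1 + 0.2459)/(1 + 0.1018) − 1 = 13.0786%
Error = 14.4100% − 13.0786% = 1.3314% → 133 basis points.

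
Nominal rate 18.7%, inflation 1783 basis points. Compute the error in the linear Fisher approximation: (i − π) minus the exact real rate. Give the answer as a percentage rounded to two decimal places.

Approximate: r ≈ 18.700% − 17.830% = 0.8700%
Exact: (1 + 0.1870)/(1 + 0.1783) − 1 = 0.7384%
Error = 0.8700% − 0.7384% = 0.1316% → 0.13%.

0.13%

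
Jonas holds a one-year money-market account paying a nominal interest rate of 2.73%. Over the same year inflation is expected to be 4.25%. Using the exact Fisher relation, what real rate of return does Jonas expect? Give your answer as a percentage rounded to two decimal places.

-1.46%

1 + r = 1.02730 / 1.04250 = 0.985420
r = 0.985420 − 1 = -1.4580%, i.e. -1.46%.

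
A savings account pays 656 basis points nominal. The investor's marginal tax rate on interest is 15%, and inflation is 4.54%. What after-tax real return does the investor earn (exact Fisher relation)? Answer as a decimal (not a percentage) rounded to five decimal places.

After-tax nominal return = 6.56% × (1 − 0.15) = 5.5760%.
1 + r = 1.05576 / 1.04540 = 1.009910
After-tax real rate = 1.009910 − 1 → 0.00991.

0.00991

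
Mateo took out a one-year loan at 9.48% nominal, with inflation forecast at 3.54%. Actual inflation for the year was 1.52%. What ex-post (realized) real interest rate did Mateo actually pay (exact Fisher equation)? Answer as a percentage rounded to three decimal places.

Ex-post: (1 + 0.0948)/(1 + 0.0152) − 1 = 7.8408%
So the realized real rate is 7.841%.

7.841%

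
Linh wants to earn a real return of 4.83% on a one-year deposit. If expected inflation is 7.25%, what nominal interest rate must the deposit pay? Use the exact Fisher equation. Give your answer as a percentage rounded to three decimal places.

(1 + i) = (1 + r)(1 + π) = 1.04830 × 1.07250 = 1.12430175
i = 1.12430175 − 1, so the required nominal rate is 12.430%.

12.430%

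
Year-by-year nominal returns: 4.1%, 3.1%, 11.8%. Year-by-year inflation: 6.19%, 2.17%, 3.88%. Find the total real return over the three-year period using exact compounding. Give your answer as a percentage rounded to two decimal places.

6.47%

Nominal growth factor = 1.0410 × 1.0310 × 1.1180 = 1.199917
Price-level growth factor = 1.0619 × 1.0217 × 1.0388 = 1.127039
Real growth factor = 1.199917 / 1.127039 = 1.064663
Total real return = 1.064663 − 1 → 6.47%.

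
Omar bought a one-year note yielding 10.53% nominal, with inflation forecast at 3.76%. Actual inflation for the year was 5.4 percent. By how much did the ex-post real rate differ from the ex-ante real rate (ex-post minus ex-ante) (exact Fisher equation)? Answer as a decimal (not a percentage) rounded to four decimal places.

Ex-ante: (1 + 0.1053)/(1 + 0.0376) − 1 = 6.5247%
Ex-post: (1 + 0.1053)/(1 + 0.0540) − 1 = 4.8672%
Difference (ex-post − ex-ante) = -1.6575% → -0.0166.

-0.0166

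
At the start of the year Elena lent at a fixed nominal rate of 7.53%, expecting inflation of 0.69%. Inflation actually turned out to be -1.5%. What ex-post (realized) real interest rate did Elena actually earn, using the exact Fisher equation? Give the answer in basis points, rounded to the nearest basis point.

Ex-post: (1 + 0.0753)/(1 − 0.0150) − 1 = 9.1675%
So the realized real rate is 917 basis points.

917 basis points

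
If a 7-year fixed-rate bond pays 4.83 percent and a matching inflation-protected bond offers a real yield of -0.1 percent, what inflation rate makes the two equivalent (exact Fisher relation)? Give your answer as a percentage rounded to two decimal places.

(1 + π) = (1 + i)/(1 + r) = 1.04830 / 0.99900 = 1.049349
Break-even inflation = 1.049349 − 1 → 4.93%.

4.93%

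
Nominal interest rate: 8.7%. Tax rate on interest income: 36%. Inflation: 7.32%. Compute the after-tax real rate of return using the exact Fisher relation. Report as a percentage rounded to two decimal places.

After-tax nominal return = 8.7% × (1 − 0.36) = 5.5680%.
1 + r = 1.05568 / 1.07320 = 0.983675
After-tax real rate = 0.983675 − 1 → -1.63%.

-1.63%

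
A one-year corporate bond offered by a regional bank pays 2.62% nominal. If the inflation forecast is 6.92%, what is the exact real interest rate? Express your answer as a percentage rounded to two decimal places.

1 + r = 1.02620 / 1.06920 = 0.959783
r = 0.959783 − 1 = -4.0217%, i.e. -4.02%.

-4.02%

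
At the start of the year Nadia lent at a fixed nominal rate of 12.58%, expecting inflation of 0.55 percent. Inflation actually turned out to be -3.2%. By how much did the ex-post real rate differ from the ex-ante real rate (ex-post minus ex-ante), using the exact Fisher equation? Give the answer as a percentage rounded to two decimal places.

4.34%

Ex-ante: (1 + 0.1258)/(1 + 0.0055) − 1 = 11.9642%
Ex-post: (1 + 0.1258)/(1 − 0.0320) − 1 = 16.3017%
Difference (ex-post − ex-ante) = 4.3375% → 4.34%.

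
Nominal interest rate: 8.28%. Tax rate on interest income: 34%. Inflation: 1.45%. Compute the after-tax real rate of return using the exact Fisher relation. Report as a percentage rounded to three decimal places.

After-tax nominal return = 8.28% × (1 − 0.34) = 5.4648%.
1 + r = 1.054648 / 1.01450 = 1.039574
After-tax real rate = 1.039574 − 1 → 3.957%.

3.957%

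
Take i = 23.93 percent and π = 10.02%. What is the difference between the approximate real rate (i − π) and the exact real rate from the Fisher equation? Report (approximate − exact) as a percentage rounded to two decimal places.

Approximate: r ≈ 23.930% − 10.020% = 13.9100%
Exact: (1 + 0.2393)/(1 + 0.1002) − 1 = 12.6432%
Error = 13.9100% − 12.6432% = 1.2668% → 1.27%.

1.27%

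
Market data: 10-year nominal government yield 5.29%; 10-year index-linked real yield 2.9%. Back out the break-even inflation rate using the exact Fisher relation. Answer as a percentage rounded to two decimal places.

2.32%

(1 + π) = (1 + i)/(1 + r) = 1.05290 / 1.02900 = 1.023226
Break-even inflation = 1.023226 − 1 → 2.32%.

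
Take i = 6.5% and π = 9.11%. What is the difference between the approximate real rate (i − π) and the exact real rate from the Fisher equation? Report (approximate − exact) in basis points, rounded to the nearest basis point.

-22 basis points

Approximate: r ≈ 6.500% − 9.110% = -2.6100%
Exact: (1 + 0.0650)/(1 + 0.0911) − 1 = -2.3921%
Error = -2.6100% − (-2.3921%) = -0.2179% → -22 basis points.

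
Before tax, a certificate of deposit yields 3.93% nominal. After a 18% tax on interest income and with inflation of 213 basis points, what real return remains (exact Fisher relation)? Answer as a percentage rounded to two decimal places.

After-tax nominal return = 3.93% × (1 − 0.18) = 3.2226%.
1 + r = 1.032226 / 1.02130 = 1.010698
After-tax real rate = 1.010698 − 1 → 1.07%.

1.07%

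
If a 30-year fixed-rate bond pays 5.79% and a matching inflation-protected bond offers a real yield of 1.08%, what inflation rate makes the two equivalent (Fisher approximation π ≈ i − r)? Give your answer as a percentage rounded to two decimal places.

4.71%

π ≈ i − r = 5.79% − 1.08% → 4.71%.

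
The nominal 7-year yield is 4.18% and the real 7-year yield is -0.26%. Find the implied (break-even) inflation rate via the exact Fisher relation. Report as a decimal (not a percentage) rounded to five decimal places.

(1 + π) = (1 + i)/(1 + r) = 1.04180 / 0.99740 = 1.044516
Break-even inflation = 1.044516 − 1 → 0.04452.

0.04452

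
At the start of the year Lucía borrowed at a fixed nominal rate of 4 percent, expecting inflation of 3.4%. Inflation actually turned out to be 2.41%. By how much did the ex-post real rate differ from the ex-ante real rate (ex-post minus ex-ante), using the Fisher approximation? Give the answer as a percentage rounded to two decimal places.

0.99%

Ex-ante: 4% − 3.4% = 0.600%
Ex-post: 4% − 2.41% = 1.590%
Difference (ex-post − ex-ante) = 0.9900% → 0.99%.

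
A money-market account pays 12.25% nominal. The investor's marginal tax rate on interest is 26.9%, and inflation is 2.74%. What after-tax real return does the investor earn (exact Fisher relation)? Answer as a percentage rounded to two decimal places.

6.05%

After-tax nominal return = 12.25% × (1 − 0.269) = 8.95475%.
1 + r = 1.0895475 / 1.02740 = 1.060490
After-tax real rate = 1.060490 − 1 → 6.05%.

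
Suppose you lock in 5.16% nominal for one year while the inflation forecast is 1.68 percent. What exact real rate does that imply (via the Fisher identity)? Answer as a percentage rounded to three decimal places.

1 + r = 1.05160 / 1.01680 = 1.03422502
r = 1.03422502 − 1 = 3.422502%, i.e. 3.423%.

3.423%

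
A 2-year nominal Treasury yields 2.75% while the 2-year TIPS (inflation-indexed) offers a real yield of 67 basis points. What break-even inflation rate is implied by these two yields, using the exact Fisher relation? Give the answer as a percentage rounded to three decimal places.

2.066%

(1 + π) = (1 + i)/(1 + r) = 1.02750 / 1.00670 = 1.020662
Break-even inflation = 1.020662 − 1 → 2.066%.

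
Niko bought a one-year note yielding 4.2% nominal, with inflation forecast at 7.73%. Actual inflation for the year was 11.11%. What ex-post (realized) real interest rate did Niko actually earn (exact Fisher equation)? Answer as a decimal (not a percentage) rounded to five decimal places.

Ex-post: (1 + 0.0420)/(1 + 0.1111) − 1 = -6.2191%
So the realized real rate is -0.06219.

-0.06219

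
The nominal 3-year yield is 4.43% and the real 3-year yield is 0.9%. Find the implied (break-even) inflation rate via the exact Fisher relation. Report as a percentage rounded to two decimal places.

3.50%

(1 + π) = (1 + i)/(1 + r) = 1.04430 / 1.00900 = 1.034985
Break-even inflation = 1.034985 − 1 → 3.50%.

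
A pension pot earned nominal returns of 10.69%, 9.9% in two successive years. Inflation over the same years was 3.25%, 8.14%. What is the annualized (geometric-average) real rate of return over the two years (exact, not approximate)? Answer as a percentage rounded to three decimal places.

4.379%

Nominal growth factor = 1.1069 × 1.0990 = 1.21648310
Price-level growth factor = 1.0325 × 1.0814 = 1.11654550
Real growth factor = 1.21648310 / 1.11654550 = 1.08950607
Annualized real rate = 1.08950607^(1/2) − 1 = 4.3794% → 4.379%.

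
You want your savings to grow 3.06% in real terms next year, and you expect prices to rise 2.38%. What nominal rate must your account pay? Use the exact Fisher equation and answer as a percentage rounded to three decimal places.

(1 + i) = (1 + r)(1 + π) = 1.03060 × 1.02380 = 1.05512828
i = 1.05512828 − 1, so the required nominal rate is 5.513%.

5.513%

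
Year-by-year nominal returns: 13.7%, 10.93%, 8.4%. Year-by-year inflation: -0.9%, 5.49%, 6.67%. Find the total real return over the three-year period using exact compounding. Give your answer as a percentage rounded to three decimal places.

Compound the nominal returns: 1.1370 × 1.1093 × 1.0840 = 1.367221.
Compound inflation: 0.9910 × 1.0549 × 1.0667 = 1.115134.
Deflate: 1.367221 / 1.115134 = 1.226059.
Total real return = 1.226059 − 1 → 22.606%.

22.606%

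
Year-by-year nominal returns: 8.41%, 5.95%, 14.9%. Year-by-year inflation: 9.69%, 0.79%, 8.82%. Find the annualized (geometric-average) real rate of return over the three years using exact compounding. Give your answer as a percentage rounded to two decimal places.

Compound the nominal returns: 1.0841 × 1.0595 × 1.1490 = 1.31974594.
Compound inflation: 1.0969 × 1.0079 × 1.0882 = 1.20307639.
Deflate: 1.31974594 / 1.20307639 = 1.09697601.
Annualized real rate = 1.09697601^(1/3) − 1 = 3.1333% → 3.13%.

3.13%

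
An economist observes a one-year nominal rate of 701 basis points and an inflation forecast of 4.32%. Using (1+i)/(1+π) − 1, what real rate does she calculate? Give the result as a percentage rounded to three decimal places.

By the Fisher relation, 1 + r = (1 + i)/(1 + π).
1 + r = 1.07010 / 1.04320 = 1.025786
r = 1.025786 − 1 = 2.5786%, i.e. 2.579%.

2.579%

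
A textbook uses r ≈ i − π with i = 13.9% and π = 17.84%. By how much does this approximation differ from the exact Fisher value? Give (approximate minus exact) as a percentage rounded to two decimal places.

-0.60%

Approximate: r ≈ 13.900% − 17.840% = -3.9400%
Exact: (1 + 0.1390)/(1 + 0.1784) − 1 = -3.3435%
Error = -3.9400% − (-3.3435%) = -0.5965% → -0.60%.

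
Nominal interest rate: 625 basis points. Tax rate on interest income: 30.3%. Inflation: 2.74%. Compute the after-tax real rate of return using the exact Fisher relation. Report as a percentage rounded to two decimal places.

After-tax nominal return = 6.25% × (1 − 0.303) = 4.35625%.
1 + r = 1.0435625 / 1.02740 = 1.015731
After-tax real rate = 1.015731 − 1 → 1.57%.

1.57%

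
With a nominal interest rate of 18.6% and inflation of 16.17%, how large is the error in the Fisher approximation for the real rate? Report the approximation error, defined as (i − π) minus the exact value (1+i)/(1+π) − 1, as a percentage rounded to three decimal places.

Approximate: r ≈ 18.600% − 16.170% = 2.4300%
Exact: (1 + 0.1860)/(1 + 0.1617) − 1 = 2.0918%
Error = 2.4300% − 2.0918% = 0.3382% → 0.338%.

0.338%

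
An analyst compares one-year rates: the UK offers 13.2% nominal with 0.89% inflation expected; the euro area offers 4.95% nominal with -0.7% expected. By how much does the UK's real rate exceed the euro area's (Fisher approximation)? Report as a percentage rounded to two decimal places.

The UK: 13.2% − 0.89% = 12.310%
The euro area: 4.95% − (-0.7%) = 5.650%
Differential = 6.660% → 6.66%.

6.66%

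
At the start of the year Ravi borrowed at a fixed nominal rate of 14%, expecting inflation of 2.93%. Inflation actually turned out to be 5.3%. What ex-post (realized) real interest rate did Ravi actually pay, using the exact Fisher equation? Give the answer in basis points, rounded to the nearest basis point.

826 basis points

Ex-post: (1 + 0.1400)/(1 + 0.0530) − 1 = 8.2621%
So the realized real rate is 826 basis points.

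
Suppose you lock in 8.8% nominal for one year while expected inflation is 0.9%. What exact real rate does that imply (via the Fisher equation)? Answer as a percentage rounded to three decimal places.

1 + r = 1.08800 / 1.00900 = 1.0782953
r = 1.0782953 − 1 = 7.82953%, i.e. 7.830%.

7.830%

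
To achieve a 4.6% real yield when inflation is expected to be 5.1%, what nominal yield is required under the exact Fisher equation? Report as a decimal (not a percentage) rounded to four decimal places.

(1 + i) = (1 + r)(1 + π) = 1.04600 × 1.05100 = 1.099346
i = 1.099346 − 1, so the required nominal rate is 0.0993.

0.0993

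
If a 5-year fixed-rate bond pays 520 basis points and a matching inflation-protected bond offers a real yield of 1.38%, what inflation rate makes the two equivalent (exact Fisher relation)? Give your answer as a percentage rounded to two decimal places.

(1 + π) = (1 + i)/(1 + r) = 1.05200 / 1.01380 = 1.037680
Break-even inflation = 1.037680 − 1 → 3.77%.

3.77%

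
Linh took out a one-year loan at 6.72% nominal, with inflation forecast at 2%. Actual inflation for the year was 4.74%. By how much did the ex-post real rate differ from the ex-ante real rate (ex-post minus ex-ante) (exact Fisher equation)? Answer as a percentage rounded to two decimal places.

Ex-ante: (1 + 0.0672)/(1 + 0.0200) − 1 = 4.6275%
Ex-post: (1 + 0.0672)/(1 + 0.0474) − 1 = 1.8904%
Difference (ex-post − ex-ante) = -2.7371% → -2.74%.

-2.74%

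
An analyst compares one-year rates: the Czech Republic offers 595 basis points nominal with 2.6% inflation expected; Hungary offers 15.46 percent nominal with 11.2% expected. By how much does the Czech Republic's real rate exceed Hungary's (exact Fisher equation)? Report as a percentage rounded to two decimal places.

-0.57%

The Czech Republic: (1 + 0.0595)/(1 + 0.0260) − 1 = 3.2651%
Hungary: (1 + 0.1546)/(1 + 0.1120) − 1 = 3.8309%
Differential = 3.2651% − 3.8309% = -0.5658% → -0.57%.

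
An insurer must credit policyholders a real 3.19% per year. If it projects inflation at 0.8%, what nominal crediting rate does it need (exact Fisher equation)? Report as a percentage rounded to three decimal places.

4.016%

(1 + i) = (1 + r)(1 + π) = 1.03190 × 1.00800 = 1.0401552
i = 1.0401552 − 1, so the required nominal rate is 4.016%.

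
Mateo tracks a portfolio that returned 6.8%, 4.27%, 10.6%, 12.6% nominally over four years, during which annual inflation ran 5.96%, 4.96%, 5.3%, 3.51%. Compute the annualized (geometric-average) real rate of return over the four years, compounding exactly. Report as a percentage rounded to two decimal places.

3.42%

Compound the nominal returns: 1.0680 × 1.0427 × 1.1060 × 1.1260 = 1.38683292.
Compound inflation: 1.0596 × 1.0496 × 1.0530 × 1.0351 = 1.21220606.
Deflate: 1.38683292 / 1.21220606 = 1.14405708.
Annualized real rate = 1.14405708^(1/4) − 1 = 3.4218% → 3.42%.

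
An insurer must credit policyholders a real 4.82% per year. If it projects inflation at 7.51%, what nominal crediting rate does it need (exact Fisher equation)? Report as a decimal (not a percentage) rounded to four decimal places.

0.1269

(1 + i) = (1 + r)(1 + π) = 1.04820 × 1.07510 = 1.12691982
i = 1.12691982 − 1, so the required nominal rate is 0.1269.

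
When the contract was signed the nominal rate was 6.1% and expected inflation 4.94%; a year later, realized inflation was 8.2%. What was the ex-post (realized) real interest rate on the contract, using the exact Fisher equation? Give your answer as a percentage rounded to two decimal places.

-1.94%

Ex-post: (1 + 0.0610)/(1 + 0.0820) − 1 = -1.9409%
So the realized real rate is -1.94%.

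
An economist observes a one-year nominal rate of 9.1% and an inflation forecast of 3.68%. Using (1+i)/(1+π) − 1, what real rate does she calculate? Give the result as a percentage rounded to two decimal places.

By the Fisher relation, 1 + r = (1 + i)/(1 + π).
1 + r = 1.09100 / 1.03680 = 1.052276
r = 1.052276 − 1 = 5.2276%, i.e. 5.23%.

5.23%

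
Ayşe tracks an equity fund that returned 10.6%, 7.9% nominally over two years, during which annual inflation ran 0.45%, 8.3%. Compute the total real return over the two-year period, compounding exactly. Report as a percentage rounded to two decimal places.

9.70%

Nominal growth factor = 1.1060 × 1.0790 = 1.193374
Price-level growth factor = 1.0045 × 1.0830 = 1.087874
Real growth factor = 1.193374 / 1.087874 = 1.096979
Total real return = 1.096979 − 1 → 9.70%.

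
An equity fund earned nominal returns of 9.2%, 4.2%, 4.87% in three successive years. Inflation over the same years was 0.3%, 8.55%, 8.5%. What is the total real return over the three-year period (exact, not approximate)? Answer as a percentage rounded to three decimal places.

1.014%

Nominal growth factor = 1.0920 × 1.0420 × 1.0487 = 1.193278
Price-level growth factor = 1.0030 × 1.0855 × 1.0850 = 1.181301
Real growth factor = 1.193278 / 1.181301 = 1.010139
Total real return = 1.010139 − 1 → 1.014%.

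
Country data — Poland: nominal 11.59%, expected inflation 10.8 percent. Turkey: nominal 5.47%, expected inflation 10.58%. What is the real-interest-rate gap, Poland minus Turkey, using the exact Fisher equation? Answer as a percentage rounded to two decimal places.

5.33%

Poland: (1 + 0.1159)/(1 + 0.1080) − 1 = 0.7130%
Turkey: (1 + 0.0547)/(1 + 0.1058) − 1 = -4.6211%
Differential = 0.7130% − (-4.6211%) = 5.3341% → 5.33%.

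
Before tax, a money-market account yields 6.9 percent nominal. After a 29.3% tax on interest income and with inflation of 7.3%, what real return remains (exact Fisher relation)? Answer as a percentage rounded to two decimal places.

After-tax nominal return = 6.9% × (1 − 0.293) = 4.8783%.
1 + r = 1.048783 / 1.07300 = 0.977431
After-tax real rate = 0.977431 − 1 → -2.26%.

-2.26%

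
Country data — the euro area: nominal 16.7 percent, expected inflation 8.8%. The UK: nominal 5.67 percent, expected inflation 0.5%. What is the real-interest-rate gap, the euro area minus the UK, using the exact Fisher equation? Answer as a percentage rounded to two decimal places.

2.12%

The euro area: (1 + 0.1670)/(1 + 0.0880) − 1 = 7.2610%
The UK: (1 + 0.0567)/(1 + 0.0050) − 1 = 5.1443%
Differential = 7.2610% − 5.1443% = 2.1168% → 2.12%.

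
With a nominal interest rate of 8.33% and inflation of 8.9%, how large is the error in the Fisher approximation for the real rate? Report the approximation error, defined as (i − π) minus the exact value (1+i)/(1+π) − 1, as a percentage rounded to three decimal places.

-0.047%

Approximate: r ≈ 8.330% − 8.900% = -0.5700%
Exact: (1 + 0.0833)/(1 + 0.0890) − 1 = -0.5234%
Error = -0.5700% − (-0.5234%) = -0.0466% → -0.047%.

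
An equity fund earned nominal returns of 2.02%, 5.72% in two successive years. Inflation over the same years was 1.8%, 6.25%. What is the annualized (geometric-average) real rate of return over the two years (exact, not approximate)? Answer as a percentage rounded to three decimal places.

-0.142%

Compound the nominal returns: 1.0202 × 1.0572 = 1.07855544.
Compound inflation: 1.0180 × 1.0625 = 1.08162500.
Deflate: 1.07855544 / 1.08162500 = 0.99716208.
Annualized real rate = 0.99716208^(1/2) − 1 = -0.1420% → -0.142%.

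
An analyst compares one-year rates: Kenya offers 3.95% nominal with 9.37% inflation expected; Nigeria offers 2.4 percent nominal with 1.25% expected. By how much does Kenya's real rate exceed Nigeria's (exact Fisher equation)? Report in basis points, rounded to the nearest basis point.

Kenya: (1 + 0.0395)/(1 + 0.0937) − 1 = -4.9557%
Nigeria: (1 + 0.0240)/(1 + 0.0125) − 1 = 1.1358%
Differential = -4.9557% − 1.1358% = -6.0915% → -609 basis points.

-609 basis points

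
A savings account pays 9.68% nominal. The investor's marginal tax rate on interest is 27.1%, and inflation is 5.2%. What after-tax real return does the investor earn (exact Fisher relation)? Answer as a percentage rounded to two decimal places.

1.76%

After-tax nominal return = 9.68% × (1 − 0.271) = 7.05672%.
1 + r = 1.0705672 / 1.05200 = 1.017649
After-tax real rate = 1.017649 − 1 → 1.76%.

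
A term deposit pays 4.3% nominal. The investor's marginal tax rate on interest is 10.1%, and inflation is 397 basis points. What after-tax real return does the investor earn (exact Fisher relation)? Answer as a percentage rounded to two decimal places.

-0.10%

After-tax nominal return = 4.3% × (1 − 0.101) = 3.8657%.
1 + r = 1.038657 / 1.03970 = 0.998997
After-tax real rate = 0.998997 − 1 → -0.10%.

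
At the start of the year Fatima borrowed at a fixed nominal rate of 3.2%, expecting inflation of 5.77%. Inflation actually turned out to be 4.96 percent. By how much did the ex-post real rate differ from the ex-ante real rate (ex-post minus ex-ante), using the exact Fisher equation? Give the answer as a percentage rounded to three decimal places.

Ex-ante: (1 + 0.0320)/(1 + 0.0577) − 1 = -2.4298%
Ex-post: (1 + 0.0320)/(1 + 0.0496) − 1 = -1.6768%
Difference (ex-post − ex-ante) = 0.7530% → 0.753%.

0.753%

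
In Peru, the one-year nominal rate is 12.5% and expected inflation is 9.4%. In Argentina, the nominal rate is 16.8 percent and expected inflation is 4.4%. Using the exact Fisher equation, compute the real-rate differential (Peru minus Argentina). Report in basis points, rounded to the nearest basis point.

Peru: (1 + 0.1250)/(1 + 0.0940) − 1 = 2.8336%
Argentina: (1 + 0.1680)/(1 + 0.0440) − 1 = 11.8774%
Differential = 2.8336% − 11.8774% = -9.0438% → -904 basis points.

-904 basis points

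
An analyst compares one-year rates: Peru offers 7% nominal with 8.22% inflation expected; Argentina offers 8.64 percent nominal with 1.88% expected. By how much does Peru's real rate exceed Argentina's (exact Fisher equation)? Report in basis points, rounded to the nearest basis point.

Peru: (1 + 0.0700)/(1 + 0.0822) − 1 = -1.1273%
Argentina: (1 + 0.0864)/(1 + 0.0188) − 1 = 6.6353%
Differential = -1.1273% − 6.6353% = -7.7626% → -776 basis points.

-776 basis points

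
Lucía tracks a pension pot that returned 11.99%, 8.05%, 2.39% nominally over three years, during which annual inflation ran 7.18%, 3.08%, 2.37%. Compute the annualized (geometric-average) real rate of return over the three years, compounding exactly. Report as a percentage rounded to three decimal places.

Nominal growth factor = 1.1199 × 1.0805 × 1.0239 = 1.23897219
Price-level growth factor = 1.0718 × 1.0308 × 1.0237 = 1.13099547
Real growth factor = 1.23897219 / 1.13099547 = 1.09547052
Annualized real rate = 1.09547052^(1/3) − 1 = 3.0861% → 3.086%.

3.086%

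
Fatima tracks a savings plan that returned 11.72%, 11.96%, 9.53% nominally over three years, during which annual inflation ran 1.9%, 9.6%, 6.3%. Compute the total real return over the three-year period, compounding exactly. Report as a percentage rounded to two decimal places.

15.40%

Nominal growth factor = 1.1172 × 1.1196 × 1.0953 = 1.370020
Price-level growth factor = 1.0190 × 1.0960 × 1.0630 = 1.187184
Real growth factor = 1.370020 / 1.187184 = 1.154008
Total real return = 1.154008 − 1 → 15.40%.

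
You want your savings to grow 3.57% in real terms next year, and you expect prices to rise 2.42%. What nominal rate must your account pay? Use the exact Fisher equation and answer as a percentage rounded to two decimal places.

6.08%

(1 + i) = (1 + r)(1 + π) = 1.03570 × 1.02420 = 1.06076394
i = 1.06076394 − 1, so the required nominal rate is 6.08%.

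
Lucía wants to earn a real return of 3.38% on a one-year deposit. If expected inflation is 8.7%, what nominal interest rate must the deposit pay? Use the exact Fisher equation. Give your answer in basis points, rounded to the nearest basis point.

1237 basis points

(1 + i) = (1 + r)(1 + π) = 1.03380 × 1.08700 = 1.1237406
i = 1.1237406 − 1, so the required nominal rate is 1237 basis points.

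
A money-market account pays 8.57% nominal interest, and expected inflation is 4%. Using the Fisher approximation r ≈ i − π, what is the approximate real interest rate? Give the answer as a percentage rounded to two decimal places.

r ≈ i − π = 8.57% − 4% = 4.57%.

4.57%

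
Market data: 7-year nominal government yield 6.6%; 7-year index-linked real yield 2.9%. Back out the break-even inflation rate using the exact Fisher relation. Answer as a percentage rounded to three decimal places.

3.596%

(1 + π) = (1 + i)/(1 + r) = 1.06600 / 1.02900 = 1.035957
Break-even inflation = 1.035957 − 1 → 3.596%.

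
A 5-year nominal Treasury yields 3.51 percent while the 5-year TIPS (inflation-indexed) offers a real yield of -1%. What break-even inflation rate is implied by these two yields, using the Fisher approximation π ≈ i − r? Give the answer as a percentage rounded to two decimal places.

π ≈ i − r = 3.51% − (-1%) → 4.51%.

4.51%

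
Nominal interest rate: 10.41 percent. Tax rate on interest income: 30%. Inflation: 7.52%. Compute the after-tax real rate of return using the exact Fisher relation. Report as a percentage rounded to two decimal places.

-0.22%

After-tax nominal return = 10.41% × (1 − 0.3) = 7.2870%.
1 + r = 1.07287 / 1.07520 = 0.997833
After-tax real rate = 0.997833 − 1 → -0.22%.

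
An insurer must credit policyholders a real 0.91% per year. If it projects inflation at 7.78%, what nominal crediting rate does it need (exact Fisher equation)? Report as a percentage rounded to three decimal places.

8.761%

(1 + i) = (1 + r)(1 + π) = 1.00910 × 1.07780 = 1.08760798
i = 1.08760798 − 1, so the required nominal rate is 8.761%.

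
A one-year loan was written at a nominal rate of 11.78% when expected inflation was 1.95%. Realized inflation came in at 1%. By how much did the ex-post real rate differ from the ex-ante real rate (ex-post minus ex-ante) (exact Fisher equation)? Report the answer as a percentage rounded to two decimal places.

Ex-ante: (1 + 0.1178)/(1 + 0.0195) − 1 = 9.6420%
Ex-post: (1 + 0.1178)/(1 + 0.0100) − 1 = 10.6733%
Difference (ex-post − ex-ante) = 1.0313% → 1.03%.

1.03%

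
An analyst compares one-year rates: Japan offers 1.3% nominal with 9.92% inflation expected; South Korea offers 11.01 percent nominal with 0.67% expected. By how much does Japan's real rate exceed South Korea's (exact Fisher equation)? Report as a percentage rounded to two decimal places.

Japan: (1 + 0.0130)/(1 + 0.0992) − 1 = -7.8421%
South Korea: (1 + 0.1101)/(1 + 0.0067) − 1 = 10.2712%
Differential = -7.8421% − 10.2712% = -18.1133% → -18.11%.

-18.11%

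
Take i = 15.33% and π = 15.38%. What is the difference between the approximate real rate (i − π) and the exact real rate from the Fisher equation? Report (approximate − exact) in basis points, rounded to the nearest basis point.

-1 basis points

Approximate: r ≈ 15.330% − 15.380% = -0.0500%
Exact: (1 + 0.1533)/(1 + 0.1538) − 1 = -0.0433%
Error = -0.0500% − (-0.0433%) = -0.0067% → -1 basis points.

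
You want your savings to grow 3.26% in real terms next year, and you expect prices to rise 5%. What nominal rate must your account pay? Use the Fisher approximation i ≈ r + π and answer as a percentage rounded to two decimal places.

i ≈ r + π = 3.26% + 5% = 8.26%.

8.26%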